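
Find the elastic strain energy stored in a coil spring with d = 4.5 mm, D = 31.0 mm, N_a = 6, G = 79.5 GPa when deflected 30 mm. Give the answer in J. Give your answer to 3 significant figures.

10.3 J

k = Gd⁴/(8D³N_a) = (79.5×10³)(4.5⁴)/(8·31.0³·6) = 22.798 N/mm
U = ½kδ² = 0.5 × 22.798 × 30² = 10259 N·mm = 10.259 J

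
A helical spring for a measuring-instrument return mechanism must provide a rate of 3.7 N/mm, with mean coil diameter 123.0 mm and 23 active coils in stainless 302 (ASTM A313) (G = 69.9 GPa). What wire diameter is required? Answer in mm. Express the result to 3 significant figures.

d = (8D³N_a·k / G)^(1/4) = (8·123.0³·23·3.7 / (69.9×10³))^0.25
  = (18124)^0.25 = 11.6028 mm

11.6 mm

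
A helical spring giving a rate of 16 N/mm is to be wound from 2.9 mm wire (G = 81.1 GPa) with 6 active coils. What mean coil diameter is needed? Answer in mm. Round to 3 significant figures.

19.5 mm

D = (Gd⁴/(8N_a·k))^(1/3) = (81.1×10³·2.9⁴/(8·6·16))^(1/3)
  = (7468.81)^(1/3) = 19.5472 mm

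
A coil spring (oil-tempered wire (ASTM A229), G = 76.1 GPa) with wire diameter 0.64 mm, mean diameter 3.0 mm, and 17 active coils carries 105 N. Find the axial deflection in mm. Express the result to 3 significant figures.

30.2 mm

k = Gd⁴/(8D³N_a) = (76.1×10³)(0.64⁴)/(8·3.0³·17) = 3.477 N/mm
δ = F/k = 105 / 3.477 = 30.199 mm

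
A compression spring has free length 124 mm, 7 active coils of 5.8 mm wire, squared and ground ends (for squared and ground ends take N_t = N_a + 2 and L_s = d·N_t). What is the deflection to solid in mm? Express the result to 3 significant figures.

71.8 mm

N_t = 9; L_s = 5.8·9 = 52.2 mm
δ_solid = L₀ − L_s = 124 − 52.2 = 71.8 mm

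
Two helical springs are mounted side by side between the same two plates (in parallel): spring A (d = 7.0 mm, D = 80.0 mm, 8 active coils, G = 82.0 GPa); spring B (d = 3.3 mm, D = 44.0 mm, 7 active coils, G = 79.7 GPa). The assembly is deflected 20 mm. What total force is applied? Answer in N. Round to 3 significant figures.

160 N

k_A = Gd⁴/(8D³N_a) = (82.0×10³)(7.0⁴)/(8·80.0³·8) = 6.0084 N/mm
k_B = Gd⁴/(8D³N_a) = (79.7×10³)(3.3⁴)/(8·44.0³·7) = 1.9814 N/mm
Parallel: k_eq = 6.0084 + 1.9814 = 7.9897 N/mm
F = k_eq·δ = 7.9897·20 = 159.79 N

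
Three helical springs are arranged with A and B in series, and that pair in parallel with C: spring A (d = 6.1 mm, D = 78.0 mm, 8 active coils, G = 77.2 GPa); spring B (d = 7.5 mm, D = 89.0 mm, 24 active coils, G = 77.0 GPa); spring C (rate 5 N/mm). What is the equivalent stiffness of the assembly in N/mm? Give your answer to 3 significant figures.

6.19 N/mm

k_A = Gd⁴/(8D³N_a) = (77.2×10³)(6.1⁴)/(8·78.0³·8) = 3.5194 N/mm
k_B = Gd⁴/(8D³N_a) = (77.0×10³)(7.5⁴)/(8·89.0³·24) = 1.8 N/mm
Springs A,B series: k_AB = 1/(1/3.5194+1/1.8) = 1.1909 N/mm; parallel with C: k_eq = 1.1909+5 = 6.1909 N/mm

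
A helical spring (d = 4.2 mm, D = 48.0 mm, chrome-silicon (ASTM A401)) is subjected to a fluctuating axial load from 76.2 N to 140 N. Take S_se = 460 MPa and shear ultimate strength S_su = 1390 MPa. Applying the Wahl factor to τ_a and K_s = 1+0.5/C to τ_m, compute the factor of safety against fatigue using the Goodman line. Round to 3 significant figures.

C = D/d = 48.0/4.2 = 11.4286; K_W = (4C−1)/(4C−4)+0.615/C = 1.1257; K_s = 1+0.5/C = 1.0437
F_a = (F_max−F_min)/2 = 31.9 N; F_m = (F_max+F_min)/2 = 108.1 N
τ_a = K_W·8F_aD/(πd³) = 1.1257 × 52.629 = 59.246 MPa
τ_m = K_s·8F_mD/(πd³) = 1.0437 × 178.34 = 186.15 MPa
Goodman: 1/n_f = τ_a/S_se + τ_m/S_su = 59.246/460 + 186.15/1390 = 0.12880 + 0.13392 = 0.26271
n_f = 1/0.26271 = 3.806

3.81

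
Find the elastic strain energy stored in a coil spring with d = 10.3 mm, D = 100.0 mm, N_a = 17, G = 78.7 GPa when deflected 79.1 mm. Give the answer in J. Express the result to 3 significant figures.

k = Gd⁴/(8D³N_a) = (78.7×10³)(10.3⁴)/(8·100.0³·17) = 6.5131 N/mm
U = ½kδ² = 0.5 × 6.5131 × 79.1² = 20375 N·mm = 20.375 J

20.4 J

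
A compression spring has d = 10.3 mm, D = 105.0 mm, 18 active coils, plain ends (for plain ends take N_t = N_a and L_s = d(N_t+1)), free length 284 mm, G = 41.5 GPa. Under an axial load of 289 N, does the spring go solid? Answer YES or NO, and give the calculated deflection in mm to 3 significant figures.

k = Gd⁴/(8D³N_a) = (41.5×10³)(10.3⁴)/(8·105.0³·18) = 2.802 N/mm
N_t = 18; L_s = 10.3·19 = 195.7 mm; δ_solid = L₀ − L_s = 284 − 195.7 = 88.3 mm
δ = F/k = 289/2.802 = 103.14 mm
δ ≥ δ_solid → spring goes solid

YES, δ = 103 mm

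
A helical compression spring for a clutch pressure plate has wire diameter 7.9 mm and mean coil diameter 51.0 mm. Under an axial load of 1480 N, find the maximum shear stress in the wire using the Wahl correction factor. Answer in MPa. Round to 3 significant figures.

481 MPa

Spring index C = D/d = 51.0/7.9 = 6.4557
K_W = (4C−1)/(4C−4) + 0.615/C = 24.823/21.823 + 0.0953 = 1.2327
τ₀ = 8FD/(πd³) = 8·1480·51.0/(π·7.9³) = 603840/1548.9 = 389.84 MPa
τ_max = K·τ₀ = 1.2327 × 389.84 = 480.57 MPa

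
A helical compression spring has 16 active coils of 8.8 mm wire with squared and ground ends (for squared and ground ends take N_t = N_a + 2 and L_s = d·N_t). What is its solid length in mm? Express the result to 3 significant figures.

squared and ground ends: N_t = N_a + 2 = 16 + 2 = 18
L_s = d·N_t = 8.8 × 18 = 158.4 mm

158 mm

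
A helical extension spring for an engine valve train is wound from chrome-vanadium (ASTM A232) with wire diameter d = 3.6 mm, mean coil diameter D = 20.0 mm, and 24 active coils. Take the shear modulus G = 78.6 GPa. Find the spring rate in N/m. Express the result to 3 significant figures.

k = Gd⁴/(8D³N_a) = (78.6×10³ × 3.6⁴) / (8 × 20.0³ × 24)
  = 1.32018e+07 / 1.536e+06 = 8.5949 N/mm = 8594.9 N/m

8590 N/m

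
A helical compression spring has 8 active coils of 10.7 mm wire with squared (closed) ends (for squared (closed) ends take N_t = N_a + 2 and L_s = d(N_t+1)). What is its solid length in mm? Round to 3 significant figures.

118 mm

squared (closed) ends: N_t = N_a + 2 = 8 + 2 = 10
L_s = d·(N_t+1) = 10.7 × 11 = 117.7 mm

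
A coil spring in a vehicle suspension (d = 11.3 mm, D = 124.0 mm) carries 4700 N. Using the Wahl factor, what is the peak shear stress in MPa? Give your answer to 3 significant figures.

Spring index C = D/d = 124.0/11.3 = 10.9735
K_W = (4C−1)/(4C−4) + 0.615/C = 42.894/39.894 + 0.0560 = 1.1312
τ₀ = 8FD/(πd³) = 8·4700·124.0/(π·11.3³) = 4.6624e+06/4533 = 1028.5 MPa
τ_max = K·τ₀ = 1.1312 × 1028.5 = 1163.5 MPa

1160 MPa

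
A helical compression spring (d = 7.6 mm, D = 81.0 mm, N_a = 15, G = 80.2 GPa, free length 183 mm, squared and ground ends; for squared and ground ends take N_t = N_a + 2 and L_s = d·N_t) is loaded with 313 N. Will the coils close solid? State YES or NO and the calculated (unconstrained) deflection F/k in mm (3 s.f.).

YES, δ = 74.6 mm

k = Gd⁴/(8D³N_a) = (80.2×10³)(7.6⁴)/(8·81.0³·15) = 4.1956 N/mm
N_t = 17; L_s = 7.6·17 = 129.2 mm; δ_solid = L₀ − L_s = 183 − 129.2 = 53.8 mm
δ = F/k = 313/4.1956 = 74.602 mm
δ ≥ δ_solid → spring goes solid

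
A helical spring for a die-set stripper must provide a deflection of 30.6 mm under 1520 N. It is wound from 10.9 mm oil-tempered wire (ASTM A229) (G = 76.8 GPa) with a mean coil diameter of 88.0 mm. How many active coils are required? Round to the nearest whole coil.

4

Required rate k = F/δ = 1520/30.6 = 49.673 N/mm
N_a = Gd⁴/(8D³k) = (76.8×10³ × 10.9⁴)/(8 × 88.0³ × 49.673)
    = 1.08409e+09 / 2.70807e+08 = 4.003 → 4 coils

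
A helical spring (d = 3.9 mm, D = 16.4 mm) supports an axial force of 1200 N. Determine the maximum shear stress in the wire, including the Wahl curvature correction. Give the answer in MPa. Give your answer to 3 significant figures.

1170 MPa

Spring index C = D/d = 16.4/3.9 = 4.2051
K_W = (4C−1)/(4C−4) + 0.615/C = 15.821/12.821 + 0.1462 = 1.3802
τ₀ = 8FD/(πd³) = 8·1200·16.4/(π·3.9³) = 157440/186.36 = 844.83 MPa
τ_max = K·τ₀ = 1.3802 × 844.83 = 1166.1 MPa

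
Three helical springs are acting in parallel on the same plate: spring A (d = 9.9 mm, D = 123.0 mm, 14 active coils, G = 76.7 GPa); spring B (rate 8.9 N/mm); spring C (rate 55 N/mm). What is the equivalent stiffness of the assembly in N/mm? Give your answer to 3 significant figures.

67.4 N/mm

k_A = Gd⁴/(8D³N_a) = (76.7×10³)(9.9⁴)/(8·123.0³·14) = 3.5351 N/mm
Parallel: k_eq = 3.5351 + 8.9 + 55 = 67.435 N/mm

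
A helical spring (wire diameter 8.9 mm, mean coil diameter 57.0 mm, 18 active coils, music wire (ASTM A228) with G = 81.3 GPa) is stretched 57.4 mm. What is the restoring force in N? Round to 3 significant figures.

1100 N

k = Gd⁴/(8D³N_a) = (81.3×10³)(8.9⁴)/(8·57.0³·18) = 19.128 N/mm
F = k·δ = 19.128 × 57.4 = 1097.9 N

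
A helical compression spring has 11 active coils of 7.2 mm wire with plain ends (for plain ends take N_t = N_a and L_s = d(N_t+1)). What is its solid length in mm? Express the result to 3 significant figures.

plain ends: N_t = N_a = 11
L_s = d·(N_t+1) = 7.2 × 12 = 86.4 mm

86.4 mm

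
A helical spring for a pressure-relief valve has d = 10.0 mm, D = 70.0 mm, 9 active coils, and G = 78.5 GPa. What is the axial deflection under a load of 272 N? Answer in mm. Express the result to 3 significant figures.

8.56 mm

k = Gd⁴/(8D³N_a) = (78.5×10³)(10.0⁴)/(8·70.0³·9) = 31.787 N/mm
δ = F/k = 272 / 31.787 = 8.5571 mm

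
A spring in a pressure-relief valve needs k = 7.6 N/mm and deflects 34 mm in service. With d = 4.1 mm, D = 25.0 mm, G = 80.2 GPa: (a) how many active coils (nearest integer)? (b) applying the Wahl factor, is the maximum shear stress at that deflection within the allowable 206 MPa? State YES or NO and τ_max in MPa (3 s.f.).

N_a = Gd⁴/(8D³k) = (80.2×10³)(4.1⁴)/(8·25.0³·7.6) = 23.86 → N_a = 24
Actual rate k = Gd⁴/(8D³·24) = 7.5542 N/mm
Working load F = kδ = 7.5542·34 = 256.84 N
C = 25.0/4.1 = 6.0976; K_W = (4C−1)/(4C−4)+0.615/C = 1.2480
τ_max = K_W·8FD/(πd³) = 1.2480·237.24 = 296.08 MPa
τ_max > 206 MPa → exceeds allowable

(a) 24 coils; (b) NO, τ_max = 296 MPa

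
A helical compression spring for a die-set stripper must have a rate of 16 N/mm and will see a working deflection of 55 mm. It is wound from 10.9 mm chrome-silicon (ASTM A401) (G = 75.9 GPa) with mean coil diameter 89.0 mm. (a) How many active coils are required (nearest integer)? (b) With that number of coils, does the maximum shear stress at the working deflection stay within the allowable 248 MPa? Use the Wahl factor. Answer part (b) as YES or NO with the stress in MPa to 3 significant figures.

N_a = Gd⁴/(8D³k) = (75.9×10³)(10.9⁴)/(8·89.0³·16) = 11.87 → N_a = 12
Actual rate k = Gd⁴/(8D³·12) = 15.831 N/mm
Working load F = kδ = 15.831·55 = 870.7 N
C = 89.0/10.9 = 8.1651; K_W = (4C−1)/(4C−4)+0.615/C = 1.1800
τ_max = K_W·8FD/(πd³) = 1.1800·152.38 = 179.8 MPa
τ_max ≤ 248 MPa → acceptable

(a) 12 coils; (b) YES, τ_max = 180 MPa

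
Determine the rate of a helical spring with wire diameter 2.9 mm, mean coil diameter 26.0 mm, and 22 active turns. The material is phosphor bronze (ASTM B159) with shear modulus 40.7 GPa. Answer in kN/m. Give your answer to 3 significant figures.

0.931 kN/m

k = Gd⁴/(8D³N_a) = (40.7×10³ × 2.9⁴) / (8 × 26.0³ × 22)
  = 2.87863e+06 / 3.09338e+06 = 0.93058 N/mm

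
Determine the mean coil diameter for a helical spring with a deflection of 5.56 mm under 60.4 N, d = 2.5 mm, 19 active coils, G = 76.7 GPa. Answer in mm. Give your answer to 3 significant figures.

Required rate k = F/δ = 60.4/5.56 = 10.863 N/mm
D = (Gd⁴/(8N_a·k))^(1/3) = (76.7×10³·2.5⁴/(8·19·10.863))^(1/3)
  = (1814.47)^(1/3) = 12.1969 mm

12.2 mm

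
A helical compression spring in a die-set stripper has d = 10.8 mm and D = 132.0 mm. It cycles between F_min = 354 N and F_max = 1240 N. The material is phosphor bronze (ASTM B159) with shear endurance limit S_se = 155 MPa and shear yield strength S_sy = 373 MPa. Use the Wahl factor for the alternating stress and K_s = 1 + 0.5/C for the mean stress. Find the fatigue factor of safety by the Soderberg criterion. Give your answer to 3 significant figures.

C = D/d = 132.0/10.8 = 12.2222; K_W = (4C−1)/(4C−4)+0.615/C = 1.1171; K_s = 1+0.5/C = 1.0409
F_a = (F_max−F_min)/2 = 443 N; F_m = (F_max+F_min)/2 = 797 N
τ_a = K_W·8F_aD/(πd³) = 1.1171 × 118.21 = 132.06 MPa
τ_m = K_s·8F_mD/(πd³) = 1.0409 × 212.67 = 221.37 MPa
Soderberg: 1/n_f = τ_a/S_se + τ_m/S_sy = 132.06/155 + 221.37/373 = 0.85197 + 0.59348 = 1.4455
n_f = 1/1.4455 = 0.6918

0.692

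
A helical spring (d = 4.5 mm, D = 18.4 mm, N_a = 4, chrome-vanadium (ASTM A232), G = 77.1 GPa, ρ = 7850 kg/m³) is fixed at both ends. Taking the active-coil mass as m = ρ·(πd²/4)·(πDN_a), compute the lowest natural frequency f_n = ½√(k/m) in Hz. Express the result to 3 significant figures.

k = Gd⁴/(8D³N_a) = (77.1×10³)(4.5⁴)/(8·18.4³·4) = 158.6 N/mm = 1.586e+05 N/m
Wire length L = πDN_a = π·18.4·4 = 231.22 mm
m = ρ·(πd²/4)·L = 7850 × 15.904×10⁻⁶ m² × 0.23122 m = 0.028868 kg
f_n = ½√(k/m) = 0.5·√(1.586e+05/0.028868) = 0.5·√(5.494e+06) = 1172 Hz

1170 Hz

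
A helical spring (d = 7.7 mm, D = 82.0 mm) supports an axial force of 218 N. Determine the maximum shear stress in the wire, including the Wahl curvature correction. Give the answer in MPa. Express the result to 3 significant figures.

Spring index C = D/d = 82.0/7.7 = 10.6494
K_W = (4C−1)/(4C−4) + 0.615/C = 41.597/38.597 + 0.0577 = 1.1355
τ₀ = 8FD/(πd³) = 8·218·82.0/(π·7.7³) = 143008/1434.2 = 99.71 MPa
τ_max = K·τ₀ = 1.1355 × 99.71 = 113.22 MPa

113 MPa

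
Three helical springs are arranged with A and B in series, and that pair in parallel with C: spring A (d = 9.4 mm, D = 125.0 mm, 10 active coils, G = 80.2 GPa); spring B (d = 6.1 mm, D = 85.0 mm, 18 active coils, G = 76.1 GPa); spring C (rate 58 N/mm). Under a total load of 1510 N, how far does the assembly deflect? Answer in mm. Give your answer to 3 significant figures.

k_A = Gd⁴/(8D³N_a) = (80.2×10³)(9.4⁴)/(8·125.0³·10) = 4.0074 N/mm
k_B = Gd⁴/(8D³N_a) = (76.1×10³)(6.1⁴)/(8·85.0³·18) = 1.1915 N/mm
Springs A,B series: k_AB = 1/(1/4.0074+1/1.1915) = 0.91841 N/mm; parallel with C: k_eq = 0.91841+58 = 58.918 N/mm
δ = F/k_eq = 1510/58.918 = 25.629 mm

25.6 mm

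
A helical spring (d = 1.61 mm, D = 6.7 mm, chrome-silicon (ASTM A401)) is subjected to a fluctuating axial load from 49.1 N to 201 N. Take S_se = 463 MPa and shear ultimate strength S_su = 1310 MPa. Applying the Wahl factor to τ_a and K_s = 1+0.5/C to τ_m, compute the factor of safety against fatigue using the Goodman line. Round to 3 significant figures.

C = D/d = 6.7/1.61 = 4.1615; K_W = (4C−1)/(4C−4)+0.615/C = 1.3850; K_s = 1+0.5/C = 1.1201
F_a = (F_max−F_min)/2 = 75.95 N; F_m = (F_max+F_min)/2 = 125.05 N
τ_a = K_W·8F_aD/(πd³) = 1.3850 × 310.5 = 430.05 MPa
τ_m = K_s·8F_mD/(πd³) = 1.1201 × 511.24 = 572.66 MPa
Goodman: 1/n_f = τ_a/S_se + τ_m/S_su = 430.05/463 + 572.66/1310 = 0.92883 + 0.43715 = 1.366
n_f = 1/1.366 = 0.7321

0.732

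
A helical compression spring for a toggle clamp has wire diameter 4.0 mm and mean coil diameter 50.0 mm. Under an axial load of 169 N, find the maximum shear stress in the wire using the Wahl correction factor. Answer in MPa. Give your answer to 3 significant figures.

Spring index C = D/d = 50.0/4.0 = 12.5000
K_W = (4C−1)/(4C−4) + 0.615/C = 49.000/46.000 + 0.0492 = 1.1144
τ₀ = 8FD/(πd³) = 8·169·50.0/(π·4.0³) = 67600/201.06 = 336.21 MPa
τ_max = K·τ₀ = 1.1144 × 336.21 = 374.68 MPa

375 MPa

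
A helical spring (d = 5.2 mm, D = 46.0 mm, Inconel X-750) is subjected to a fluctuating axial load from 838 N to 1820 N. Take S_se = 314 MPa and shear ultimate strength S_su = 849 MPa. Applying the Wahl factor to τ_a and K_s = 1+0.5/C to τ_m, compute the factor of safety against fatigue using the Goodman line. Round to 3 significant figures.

0.345

C = D/d = 46.0/5.2 = 8.8462; K_W = (4C−1)/(4C−4)+0.615/C = 1.1651; K_s = 1+0.5/C = 1.0565
F_a = (F_max−F_min)/2 = 491 N; F_m = (F_max+F_min)/2 = 1329 N
τ_a = K_W·8F_aD/(πd³) = 1.1651 × 409.04 = 476.58 MPa
τ_m = K_s·8F_mD/(πd³) = 1.0565 × 1107.2 = 1169.7 MPa
Goodman: 1/n_f = τ_a/S_se + τ_m/S_su = 476.58/314 + 1169.7/849 = 1.51777 + 1.37779 = 2.8956
n_f = 1/2.8956 = 0.3454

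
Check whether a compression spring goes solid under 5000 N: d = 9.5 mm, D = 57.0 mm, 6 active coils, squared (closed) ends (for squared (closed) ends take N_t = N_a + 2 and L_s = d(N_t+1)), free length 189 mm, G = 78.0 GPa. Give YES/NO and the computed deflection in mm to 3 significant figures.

k = Gd⁴/(8D³N_a) = (78.0×10³)(9.5⁴)/(8·57.0³·6) = 71.47 N/mm
N_t = 8; L_s = 9.5·9 = 85.5 mm; δ_solid = L₀ − L_s = 189 − 85.5 = 103.5 mm
δ = F/k = 5000/71.47 = 69.96 mm
δ < δ_solid → spring does not go solid

NO, δ = 70.0 mm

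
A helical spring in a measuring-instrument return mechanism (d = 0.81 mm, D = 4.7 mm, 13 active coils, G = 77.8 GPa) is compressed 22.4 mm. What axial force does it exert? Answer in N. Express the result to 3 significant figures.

k = Gd⁴/(8D³N_a) = (77.8×10³)(0.81⁴)/(8·4.7³·13) = 3.1016 N/mm
F = k·δ = 3.1016 × 22.4 = 69.477 N

69.5 N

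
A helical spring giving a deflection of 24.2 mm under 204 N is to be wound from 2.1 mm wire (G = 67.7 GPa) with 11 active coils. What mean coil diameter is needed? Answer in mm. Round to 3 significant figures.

Required rate k = F/δ = 204/24.2 = 8.4298 N/mm
D = (Gd⁴/(8N_a·k))^(1/3) = (67.7×10³·2.1⁴/(8·11·8.4298))^(1/3)
  = (1774.88)^(1/3) = 12.1075 mm

12.1 mm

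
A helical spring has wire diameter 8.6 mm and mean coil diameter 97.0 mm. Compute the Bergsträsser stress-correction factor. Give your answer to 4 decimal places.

1.1187

C = D/d = 97.0/8.6 = 11.2791
K_B = (4C+2)/(4C−3) = 47.116/42.116 = 1.1187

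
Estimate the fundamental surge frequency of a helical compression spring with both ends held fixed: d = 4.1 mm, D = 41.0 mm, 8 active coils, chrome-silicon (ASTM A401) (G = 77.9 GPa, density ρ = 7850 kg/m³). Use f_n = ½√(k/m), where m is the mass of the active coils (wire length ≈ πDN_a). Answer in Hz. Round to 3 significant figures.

k = Gd⁴/(8D³N_a) = (77.9×10³)(4.1⁴)/(8·41.0³·8) = 4.9905 N/mm = 4990.5 N/m
Wire length L = πDN_a = π·41.0·8 = 1030.4 mm
m = ρ·(πd²/4)·L = 7850 × 13.203×10⁻⁶ m² × 1.0304 m = 0.1068 kg
f_n = ½√(k/m) = 0.5·√(4990.5/0.1068) = 0.5·√(46729) = 108.08 Hz

108 Hz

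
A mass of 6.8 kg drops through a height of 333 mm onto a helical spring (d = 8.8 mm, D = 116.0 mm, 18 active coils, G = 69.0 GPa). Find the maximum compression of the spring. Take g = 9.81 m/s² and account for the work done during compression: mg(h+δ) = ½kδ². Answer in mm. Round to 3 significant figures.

k = Gd⁴/(8D³N_a) = (69.0×10³)(8.8⁴)/(8·116.0³·18) = 1.841 N/mm
W = mg = 6.8 × 9.81 = 66.708 N
½kδ² − Wδ − Wh = 0 → δ = (W + √(W² + 2kWh))/k
δ = (66.708 + √(4450 + 81789.1))/1.841 = (66.708 + 293.66)/1.841 = 195.75 mm

196 mm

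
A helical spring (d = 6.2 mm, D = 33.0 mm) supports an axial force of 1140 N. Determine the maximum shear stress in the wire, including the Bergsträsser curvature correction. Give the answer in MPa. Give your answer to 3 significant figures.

512 MPa

Spring index C = D/d = 33.0/6.2 = 5.3226
K_B = (4C+2)/(4C−3) = 23.290/18.290 = 1.2734
τ₀ = 8FD/(πd³) = 8·1140·33.0/(π·6.2³) = 300960/748.73 = 401.96 MPa
τ_max = K·τ₀ = 1.2734 × 401.96 = 511.84 MPa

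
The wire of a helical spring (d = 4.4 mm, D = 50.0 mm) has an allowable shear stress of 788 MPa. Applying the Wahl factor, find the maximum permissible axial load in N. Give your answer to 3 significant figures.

C = D/d = 50.0/4.4 = 11.3636
K_W = (4C−1)/(4C−4) + 0.615/C = 44.455/41.455 + 0.0541 = 1.1265
τ_max = K·8FD/(πd³) → F_max = τ_allow·πd³/(8DK)
F_max = 788·π·4.4³/(8·50.0·1.1265) = 2.1088e+05/450.6 = 468 N

468 N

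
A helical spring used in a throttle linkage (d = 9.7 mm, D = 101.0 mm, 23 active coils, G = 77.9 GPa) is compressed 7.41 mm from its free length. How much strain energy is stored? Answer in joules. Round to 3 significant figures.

k = Gd⁴/(8D³N_a) = (77.9×10³)(9.7⁴)/(8·101.0³·23) = 3.6378 N/mm
U = ½kδ² = 0.5 × 3.6378 × 7.41² = 99.873 N·mm = 0.099873 J

0.0999 J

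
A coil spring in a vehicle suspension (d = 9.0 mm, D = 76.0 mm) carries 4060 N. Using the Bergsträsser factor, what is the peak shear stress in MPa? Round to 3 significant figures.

Spring index C = D/d = 76.0/9.0 = 8.4444
K_B = (4C+2)/(4C−3) = 35.778/30.778 = 1.1625
τ₀ = 8FD/(πd³) = 8·4060·76.0/(π·9.0³) = 2.46848e+06/2290.2 = 1077.8 MPa
τ_max = K·τ₀ = 1.1625 × 1077.8 = 1252.9 MPa

1250 MPa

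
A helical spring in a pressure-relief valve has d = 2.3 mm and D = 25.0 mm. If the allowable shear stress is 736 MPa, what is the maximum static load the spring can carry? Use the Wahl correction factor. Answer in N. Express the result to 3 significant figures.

C = D/d = 25.0/2.3 = 10.8696
K_W = (4C−1)/(4C−4) + 0.615/C = 42.478/39.478 + 0.0566 = 1.1326
τ_max = K·8FD/(πd³) → F_max = τ_allow·πd³/(8DK)
F_max = 736·π·2.3³/(8·25.0·1.1326) = 28133/226.51 = 124.2 N

124 N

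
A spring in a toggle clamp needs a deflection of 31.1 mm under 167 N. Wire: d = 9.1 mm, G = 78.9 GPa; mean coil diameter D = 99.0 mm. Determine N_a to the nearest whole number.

13

Required rate k = F/δ = 167/31.1 = 5.3698 N/mm
N_a = Gd⁴/(8D³k) = (78.9×10³ × 9.1⁴)/(8 × 99.0³ × 5.3698)
    = 5.41056e+08 / 4.16823e+07 = 12.98 → 13 coils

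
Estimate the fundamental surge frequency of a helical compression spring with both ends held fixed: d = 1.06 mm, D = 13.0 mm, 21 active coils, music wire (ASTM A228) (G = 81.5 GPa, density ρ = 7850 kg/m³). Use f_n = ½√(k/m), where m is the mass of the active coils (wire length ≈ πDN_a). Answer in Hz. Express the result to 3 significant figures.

k = Gd⁴/(8D³N_a) = (81.5×10³)(1.06⁴)/(8·13.0³·21) = 0.27877 N/mm = 278.77 N/m
Wire length L = πDN_a = π·13.0·21 = 857.65 mm
m = ρ·(πd²/4)·L = 7850 × 0.88247×10⁻⁶ m² × 0.85765 m = 0.0059413 kg
f_n = ½√(k/m) = 0.5·√(278.77/0.0059413) = 0.5·√(46920) = 108.31 Hz

108 Hz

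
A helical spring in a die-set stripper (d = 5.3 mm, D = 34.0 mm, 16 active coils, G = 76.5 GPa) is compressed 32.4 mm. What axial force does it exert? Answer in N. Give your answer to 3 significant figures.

389 N

k = Gd⁴/(8D³N_a) = (76.5×10³)(5.3⁴)/(8·34.0³·16) = 11.998 N/mm
F = k·δ = 11.998 × 32.4 = 388.74 N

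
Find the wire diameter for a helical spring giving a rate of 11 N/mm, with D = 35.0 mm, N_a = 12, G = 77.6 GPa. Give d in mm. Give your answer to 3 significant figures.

4.91 mm

d = (8D³N_a·k / G)^(1/4) = (8·35.0³·12·11 / (77.6×10³))^0.25
  = (583.45)^0.25 = 4.9148 mm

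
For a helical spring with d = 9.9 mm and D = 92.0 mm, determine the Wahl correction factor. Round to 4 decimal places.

C = D/d = 92.0/9.9 = 9.2929
K_W = (4C−1)/(4C−4) + 0.615/C = 36.172/33.172 + 0.0662 = 1.1566

1.1566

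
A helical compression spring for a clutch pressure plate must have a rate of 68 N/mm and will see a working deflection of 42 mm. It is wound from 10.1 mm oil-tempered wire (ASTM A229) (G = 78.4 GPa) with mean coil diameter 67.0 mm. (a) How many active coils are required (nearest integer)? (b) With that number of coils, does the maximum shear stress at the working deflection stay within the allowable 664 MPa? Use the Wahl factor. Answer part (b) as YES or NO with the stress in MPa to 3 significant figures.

(a) 5 coils; (b) YES, τ_max = 578 MPa

N_a = Gd⁴/(8D³k) = (78.4×10³)(10.1⁴)/(8·67.0³·68) = 4.986 → N_a = 5
Actual rate k = Gd⁴/(8D³·5) = 67.814 N/mm
Working load F = kδ = 67.814·42 = 2848.2 N
C = 67.0/10.1 = 6.6337; K_W = (4C−1)/(4C−4)+0.615/C = 1.2258
τ_max = K_W·8FD/(πd³) = 1.2258·471.65 = 578.16 MPa
τ_max ≤ 664 MPa → acceptable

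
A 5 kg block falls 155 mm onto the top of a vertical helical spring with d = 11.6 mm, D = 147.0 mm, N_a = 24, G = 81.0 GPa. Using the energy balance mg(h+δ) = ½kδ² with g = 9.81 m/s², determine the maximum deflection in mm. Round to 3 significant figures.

k = Gd⁴/(8D³N_a) = (81.0×10³)(11.6⁴)/(8·147.0³·24) = 2.4047 N/mm
W = mg = 5 × 9.81 = 49.05 N
½kδ² − Wδ − Wh = 0 → δ = (W + √(W² + 2kWh))/k
δ = (49.05 + √(2405.9 + 36564.9))/2.4047 = (49.05 + 197.41)/2.4047 = 102.49 mm

102 mm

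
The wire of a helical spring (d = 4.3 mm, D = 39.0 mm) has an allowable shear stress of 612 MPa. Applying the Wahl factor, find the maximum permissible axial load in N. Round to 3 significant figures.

C = D/d = 39.0/4.3 = 9.0698
K_W = (4C−1)/(4C−4) + 0.615/C = 35.279/32.279 + 0.0678 = 1.1607
τ_max = K·8FD/(πd³) → F_max = τ_allow·πd³/(8DK)
F_max = 612·π·4.3³/(8·39.0·1.1607) = 1.5286e+05/362.15 = 422.1 N

422 N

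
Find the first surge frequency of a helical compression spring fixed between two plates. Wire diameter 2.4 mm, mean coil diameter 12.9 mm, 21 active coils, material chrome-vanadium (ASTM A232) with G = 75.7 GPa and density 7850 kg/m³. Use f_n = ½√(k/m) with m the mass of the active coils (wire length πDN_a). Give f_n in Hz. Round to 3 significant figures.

k = Gd⁴/(8D³N_a) = (75.7×10³)(2.4⁴)/(8·12.9³·21) = 6.9641 N/mm = 6964.1 N/m
Wire length L = πDN_a = π·12.9·21 = 851.06 mm
m = ρ·(πd²/4)·L = 7850 × 4.5239×10⁻⁶ m² × 0.85106 m = 0.030223 kg
f_n = ½√(k/m) = 0.5·√(6964.1/0.030223) = 0.5·√(2.3042e+05) = 240.01 Hz

240 Hz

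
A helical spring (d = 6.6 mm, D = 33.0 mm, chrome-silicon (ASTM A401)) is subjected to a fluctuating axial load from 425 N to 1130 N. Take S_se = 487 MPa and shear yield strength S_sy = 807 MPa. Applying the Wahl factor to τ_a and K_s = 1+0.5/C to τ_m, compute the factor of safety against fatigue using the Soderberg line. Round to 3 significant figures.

C = D/d = 33.0/6.6 = 5.0000; K_W = (4C−1)/(4C−4)+0.615/C = 1.3105; K_s = 1+0.5/C = 1.1000
F_a = (F_max−F_min)/2 = 352.5 N; F_m = (F_max+F_min)/2 = 777.5 N
τ_a = K_W·8F_aD/(πd³) = 1.3105 × 103.03 = 135.03 MPa
τ_m = K_s·8F_mD/(πd³) = 1.1000 × 227.26 = 249.99 MPa
Soderberg: 1/n_f = τ_a/S_se + τ_m/S_sy = 135.03/487 + 249.99/807 = 0.27726 + 0.30977 = 0.58703
n_f = 1/0.58703 = 1.703

1.70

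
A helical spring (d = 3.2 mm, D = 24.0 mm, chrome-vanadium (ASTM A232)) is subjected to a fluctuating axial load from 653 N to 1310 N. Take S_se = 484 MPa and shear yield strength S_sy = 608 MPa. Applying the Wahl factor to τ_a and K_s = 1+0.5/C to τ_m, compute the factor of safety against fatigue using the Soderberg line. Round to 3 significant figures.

0.212

C = D/d = 24.0/3.2 = 7.5000; K_W = (4C−1)/(4C−4)+0.615/C = 1.1974; K_s = 1+0.5/C = 1.0667
F_a = (F_max−F_min)/2 = 328.5 N; F_m = (F_max+F_min)/2 = 981.5 N
τ_a = K_W·8F_aD/(πd³) = 1.1974 × 612.68 = 733.62 MPa
τ_m = K_s·8F_mD/(πd³) = 1.0667 × 1830.6 = 1952.6 MPa
Soderberg: 1/n_f = τ_a/S_se + τ_m/S_sy = 733.62/484 + 1952.6/608 = 1.51574 + 3.21157 = 4.7273
n_f = 1/4.7273 = 0.2115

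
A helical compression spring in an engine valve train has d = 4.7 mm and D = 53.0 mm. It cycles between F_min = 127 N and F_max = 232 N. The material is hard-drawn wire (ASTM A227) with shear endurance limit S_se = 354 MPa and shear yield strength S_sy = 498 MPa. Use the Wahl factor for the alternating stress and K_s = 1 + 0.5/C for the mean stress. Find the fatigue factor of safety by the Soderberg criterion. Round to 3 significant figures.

1.42

C = D/d = 53.0/4.7 = 11.2766; K_W = (4C−1)/(4C−4)+0.615/C = 1.1275; K_s = 1+0.5/C = 1.0443
F_a = (F_max−F_min)/2 = 52.5 N; F_m = (F_max+F_min)/2 = 179.5 N
τ_a = K_W·8F_aD/(πd³) = 1.1275 × 68.247 = 76.949 MPa
τ_m = K_s·8F_mD/(πd³) = 1.0443 × 233.34 = 243.68 MPa
Soderberg: 1/n_f = τ_a/S_se + τ_m/S_sy = 76.949/354 + 243.68/498 = 0.21737 + 0.48933 = 0.7067
n_f = 1/0.7067 = 1.415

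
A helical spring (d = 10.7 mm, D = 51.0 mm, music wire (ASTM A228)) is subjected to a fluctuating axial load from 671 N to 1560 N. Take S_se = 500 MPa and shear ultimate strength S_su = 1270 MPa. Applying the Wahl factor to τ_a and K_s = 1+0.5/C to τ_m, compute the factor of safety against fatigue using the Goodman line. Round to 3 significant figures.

4.38

C = D/d = 51.0/10.7 = 4.7664; K_W = (4C−1)/(4C−4)+0.615/C = 1.3282; K_s = 1+0.5/C = 1.1049
F_a = (F_max−F_min)/2 = 444.5 N; F_m = (F_max+F_min)/2 = 1115.5 N
τ_a = K_W·8F_aD/(πd³) = 1.3282 × 47.123 = 62.587 MPa
τ_m = K_s·8F_mD/(πd³) = 1.1049 × 118.26 = 130.66 MPa
Goodman: 1/n_f = τ_a/S_se + τ_m/S_su = 62.587/500 + 130.66/1270 = 0.12517 + 0.10288 = 0.22806
n_f = 1/0.22806 = 4.385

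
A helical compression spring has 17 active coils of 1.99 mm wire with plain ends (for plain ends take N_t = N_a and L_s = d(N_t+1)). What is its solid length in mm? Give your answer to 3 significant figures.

plain ends: N_t = N_a = 17
L_s = d·(N_t+1) = 1.99 × 18 = 35.82 mm

35.8 mm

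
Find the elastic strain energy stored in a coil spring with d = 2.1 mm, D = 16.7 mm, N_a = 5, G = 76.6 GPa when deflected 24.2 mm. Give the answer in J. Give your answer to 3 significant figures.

k = Gd⁴/(8D³N_a) = (76.6×10³)(2.1⁴)/(8·16.7³·5) = 7.9964 N/mm
U = ½kδ² = 0.5 × 7.9964 × 24.2² = 2341.5 N·mm = 2.3415 J

2.34 J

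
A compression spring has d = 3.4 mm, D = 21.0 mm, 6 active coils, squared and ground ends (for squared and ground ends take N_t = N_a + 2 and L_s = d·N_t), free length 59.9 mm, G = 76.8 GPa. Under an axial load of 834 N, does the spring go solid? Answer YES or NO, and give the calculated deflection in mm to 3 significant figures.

YES, δ = 36.1 mm

k = Gd⁴/(8D³N_a) = (76.8×10³)(3.4⁴)/(8·21.0³·6) = 23.088 N/mm
N_t = 8; L_s = 3.4·8 = 27.2 mm; δ_solid = L₀ − L_s = 59.9 − 27.2 = 32.7 mm
δ = F/k = 834/23.088 = 36.123 mm
δ ≥ δ_solid → spring goes solid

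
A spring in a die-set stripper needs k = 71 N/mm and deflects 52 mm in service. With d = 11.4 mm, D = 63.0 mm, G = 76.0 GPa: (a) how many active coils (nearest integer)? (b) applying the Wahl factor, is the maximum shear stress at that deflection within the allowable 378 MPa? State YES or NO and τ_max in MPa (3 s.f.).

(a) 9 coils; (b) NO, τ_max = 513 MPa

N_a = Gd⁴/(8D³k) = (76.0×10³)(11.4⁴)/(8·63.0³·71) = 9.038 → N_a = 9
Actual rate k = Gd⁴/(8D³·9) = 71.298 N/mm
Working load F = kδ = 71.298·52 = 3707.5 N
C = 63.0/11.4 = 5.5263; K_W = (4C−1)/(4C−4)+0.615/C = 1.2770
τ_max = K_W·8FD/(πd³) = 1.2770·401.47 = 512.66 MPa
τ_max > 378 MPa → exceeds allowable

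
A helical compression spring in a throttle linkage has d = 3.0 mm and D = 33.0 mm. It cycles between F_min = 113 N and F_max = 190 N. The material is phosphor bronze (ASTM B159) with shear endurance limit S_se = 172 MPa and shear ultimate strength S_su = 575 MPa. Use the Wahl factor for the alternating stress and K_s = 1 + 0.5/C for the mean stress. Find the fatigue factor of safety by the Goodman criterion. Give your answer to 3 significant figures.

0.608

C = D/d = 33.0/3.0 = 11.0000; K_W = (4C−1)/(4C−4)+0.615/C = 1.1309; K_s = 1+0.5/C = 1.0455
F_a = (F_max−F_min)/2 = 38.5 N; F_m = (F_max+F_min)/2 = 151.5 N
τ_a = K_W·8F_aD/(πd³) = 1.1309 × 119.83 = 135.51 MPa
τ_m = K_s·8F_mD/(πd³) = 1.0455 × 471.52 = 492.96 MPa
Goodman: 1/n_f = τ_a/S_se + τ_m/S_su = 135.51/172 + 492.96/575 = 0.78786 + 0.85731 = 1.6452
n_f = 1/1.6452 = 0.6078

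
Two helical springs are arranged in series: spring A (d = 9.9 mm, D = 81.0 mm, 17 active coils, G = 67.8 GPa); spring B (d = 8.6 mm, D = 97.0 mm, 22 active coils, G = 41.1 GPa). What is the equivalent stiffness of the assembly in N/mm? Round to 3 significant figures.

1.21 N/mm

k_A = Gd⁴/(8D³N_a) = (67.8×10³)(9.9⁴)/(8·81.0³·17) = 9.0111 N/mm
k_B = Gd⁴/(8D³N_a) = (41.1×10³)(8.6⁴)/(8·97.0³·22) = 1.3996 N/mm
Series: 1/k_eq = 1/9.0111 + 1/1.3996 = 0.82546; k_eq = 1.2114 N/mm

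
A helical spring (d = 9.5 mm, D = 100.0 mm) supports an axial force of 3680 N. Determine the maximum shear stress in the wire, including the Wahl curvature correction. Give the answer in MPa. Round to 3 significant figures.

1240 MPa

Spring index C = D/d = 100.0/9.5 = 10.5263
K_W = (4C−1)/(4C−4) + 0.615/C = 41.105/38.105 + 0.0584 = 1.1372
τ₀ = 8FD/(πd³) = 8·3680·100.0/(π·9.5³) = 2.944e+06/2693.5 = 1093 MPa
τ_max = K·τ₀ = 1.1372 × 1093 = 1242.9 MPa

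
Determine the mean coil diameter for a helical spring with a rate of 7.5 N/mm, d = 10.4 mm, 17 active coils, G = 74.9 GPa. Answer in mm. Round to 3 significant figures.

D = (Gd⁴/(8N_a·k))^(1/3) = (74.9×10³·10.4⁴/(8·17·7.5))^(1/3)
  = (859043)^(1/3) = 95.0616 mm

95.1 mm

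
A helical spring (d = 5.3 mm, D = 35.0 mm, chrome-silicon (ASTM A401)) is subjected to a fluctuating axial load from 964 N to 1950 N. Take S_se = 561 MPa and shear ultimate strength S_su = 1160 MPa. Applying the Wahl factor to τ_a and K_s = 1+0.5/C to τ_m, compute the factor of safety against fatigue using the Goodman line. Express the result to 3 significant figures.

0.688

C = D/d = 35.0/5.3 = 6.6038; K_W = (4C−1)/(4C−4)+0.615/C = 1.2270; K_s = 1+0.5/C = 1.0757
F_a = (F_max−F_min)/2 = 493 N; F_m = (F_max+F_min)/2 = 1457 N
τ_a = K_W·8F_aD/(πd³) = 1.2270 × 295.14 = 362.13 MPa
τ_m = K_s·8F_mD/(πd³) = 1.0757 × 872.25 = 938.29 MPa
Goodman: 1/n_f = τ_a/S_se + τ_m/S_su = 362.13/561 + 938.29/1160 = 0.64550 + 0.80887 = 1.4544
n_f = 1/1.4544 = 0.6876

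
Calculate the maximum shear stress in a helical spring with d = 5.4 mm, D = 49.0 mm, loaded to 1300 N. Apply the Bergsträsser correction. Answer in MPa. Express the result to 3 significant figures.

Spring index C = D/d = 49.0/5.4 = 9.0741
K_B = (4C+2)/(4C−3) = 38.296/33.296 = 1.1502
τ₀ = 8FD/(πd³) = 8·1300·49.0/(π·5.4³) = 509600/494.69 = 1030.1 MPa
τ_max = K·τ₀ = 1.1502 × 1030.1 = 1184.8 MPa

1180 MPa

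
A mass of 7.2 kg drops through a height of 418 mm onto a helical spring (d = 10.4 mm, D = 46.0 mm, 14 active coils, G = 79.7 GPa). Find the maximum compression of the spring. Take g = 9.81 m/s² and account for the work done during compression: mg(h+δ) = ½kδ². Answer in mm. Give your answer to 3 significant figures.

k = Gd⁴/(8D³N_a) = (79.7×10³)(10.4⁴)/(8·46.0³·14) = 85.526 N/mm
W = mg = 7.2 × 9.81 = 70.632 N
½kδ² − Wδ − Wh = 0 → δ = (W + √(W² + 2kWh))/k
δ = (70.632 + √(4988.9 + 5.05019e+06))/85.526 = (70.632 + 2248.4)/85.526 = 27.114 mm

27.1 mm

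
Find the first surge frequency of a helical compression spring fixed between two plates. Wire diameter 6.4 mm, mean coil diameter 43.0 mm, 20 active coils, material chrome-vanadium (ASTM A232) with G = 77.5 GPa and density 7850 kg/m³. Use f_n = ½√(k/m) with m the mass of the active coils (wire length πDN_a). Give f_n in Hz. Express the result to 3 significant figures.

61.2 Hz

k = Gd⁴/(8D³N_a) = (77.5×10³)(6.4⁴)/(8·43.0³·20) = 10.221 N/mm = 10221 N/m
Wire length L = πDN_a = π·43.0·20 = 2701.8 mm
m = ρ·(πd²/4)·L = 7850 × 32.17×10⁻⁶ m² × 2.7018 m = 0.68229 kg
f_n = ½√(k/m) = 0.5·√(10221/0.68229) = 0.5·√(14981) = 61.198 Hz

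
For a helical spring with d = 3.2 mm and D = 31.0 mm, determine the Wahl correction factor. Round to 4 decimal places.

C = D/d = 31.0/3.2 = 9.6875
K_W = (4C−1)/(4C−4) + 0.615/C = 37.750/34.750 + 0.0635 = 1.1498

1.1498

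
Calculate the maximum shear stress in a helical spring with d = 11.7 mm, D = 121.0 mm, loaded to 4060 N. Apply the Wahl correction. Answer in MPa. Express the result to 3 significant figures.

Spring index C = D/d = 121.0/11.7 = 10.3419
K_W = (4C−1)/(4C−4) + 0.615/C = 40.368/37.368 + 0.0595 = 1.1398
τ₀ = 8FD/(πd³) = 8·4060·121.0/(π·11.7³) = 3.93008e+06/5031.6 = 781.08 MPa
τ_max = K·τ₀ = 1.1398 × 781.08 = 890.23 MPa

890 MPa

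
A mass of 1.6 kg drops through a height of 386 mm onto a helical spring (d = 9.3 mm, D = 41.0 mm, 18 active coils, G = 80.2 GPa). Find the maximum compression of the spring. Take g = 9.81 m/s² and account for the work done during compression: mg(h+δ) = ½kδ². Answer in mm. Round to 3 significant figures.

14.4 mm

k = Gd⁴/(8D³N_a) = (80.2×10³)(9.3⁴)/(8·41.0³·18) = 60.449 N/mm
W = mg = 1.6 × 9.81 = 15.696 N
½kδ² − Wδ − Wh = 0 → δ = (W + √(W² + 2kWh))/k
δ = (15.696 + √(246.36 + 732484))/60.449 = (15.696 + 856)/60.449 = 14.42 mm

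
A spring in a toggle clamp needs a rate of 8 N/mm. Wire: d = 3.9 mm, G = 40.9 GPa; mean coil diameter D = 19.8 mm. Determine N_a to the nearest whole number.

N_a = Gd⁴/(8D³k) = (40.9×10³ × 3.9⁴)/(8 × 19.8³ × 8)
    = 9.46197e+06 / 496793 = 19.05 → 19 coils

19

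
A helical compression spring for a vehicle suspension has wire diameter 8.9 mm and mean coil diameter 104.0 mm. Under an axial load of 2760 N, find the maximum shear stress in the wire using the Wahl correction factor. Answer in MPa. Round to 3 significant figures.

Spring index C = D/d = 104.0/8.9 = 11.6854
K_W = (4C−1)/(4C−4) + 0.615/C = 45.742/42.742 + 0.0526 = 1.1228
τ₀ = 8FD/(πd³) = 8·2760·104.0/(π·8.9³) = 2.29632e+06/2214.7 = 1036.8 MPa
τ_max = K·τ₀ = 1.1228 × 1036.8 = 1164.2 MPa

1160 MPa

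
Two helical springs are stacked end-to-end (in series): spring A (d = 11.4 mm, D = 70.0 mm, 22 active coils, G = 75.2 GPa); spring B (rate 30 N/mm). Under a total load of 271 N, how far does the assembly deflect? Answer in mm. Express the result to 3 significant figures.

k_A = Gd⁴/(8D³N_a) = (75.2×10³)(11.4⁴)/(8·70.0³·22) = 21.039 N/mm
Series: 1/k_eq = 1/21.039 + 1/30 = 0.080864; k_eq = 12.367 N/mm
δ = F/k_eq = 271/12.367 = 21.914 mm

21.9 mm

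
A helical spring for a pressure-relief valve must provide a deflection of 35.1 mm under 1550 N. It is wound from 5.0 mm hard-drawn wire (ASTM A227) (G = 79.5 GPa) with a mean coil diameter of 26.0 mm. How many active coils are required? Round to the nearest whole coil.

Required rate k = F/δ = 1550/35.1 = 44.16 N/mm
N_a = Gd⁴/(8D³k) = (79.5×10³ × 5.0⁴)/(8 × 26.0³ × 44.16)
    = 4.96875e+07 / 6.20919e+06 = 8.002 → 8 coils

8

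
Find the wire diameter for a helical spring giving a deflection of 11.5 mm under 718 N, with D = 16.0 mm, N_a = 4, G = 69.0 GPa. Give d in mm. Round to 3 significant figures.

Required rate k = F/δ = 718/11.5 = 62.435 N/mm
d = (8D³N_a·k / G)^(1/4) = (8·16.0³·4·62.435 / (69.0×10³))^0.25
  = (118.6)^0.25 = 3.3001 mm

3.30 mm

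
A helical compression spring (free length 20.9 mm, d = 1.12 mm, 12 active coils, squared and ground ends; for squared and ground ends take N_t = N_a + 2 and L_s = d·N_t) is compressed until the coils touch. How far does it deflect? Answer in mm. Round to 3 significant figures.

N_t = 14; L_s = 1.12·14 = 15.68 mm
δ_solid = L₀ − L_s = 20.9 − 15.68 = 5.22 mm

5.22 mm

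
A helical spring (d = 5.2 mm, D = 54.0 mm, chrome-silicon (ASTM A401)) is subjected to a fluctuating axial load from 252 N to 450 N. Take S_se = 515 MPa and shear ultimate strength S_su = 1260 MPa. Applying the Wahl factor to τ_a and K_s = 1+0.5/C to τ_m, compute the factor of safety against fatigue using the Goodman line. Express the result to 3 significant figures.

C = D/d = 54.0/5.2 = 10.3846; K_W = (4C−1)/(4C−4)+0.615/C = 1.1391; K_s = 1+0.5/C = 1.0481
F_a = (F_max−F_min)/2 = 99 N; F_m = (F_max+F_min)/2 = 351 N
τ_a = K_W·8F_aD/(πd³) = 1.1391 × 96.819 = 110.29 MPa
τ_m = K_s·8F_mD/(πd³) = 1.0481 × 343.27 = 359.79 MPa
Goodman: 1/n_f = τ_a/S_se + τ_m/S_su = 110.29/515 + 359.79/1260 = 0.21416 + 0.28555 = 0.49971
n_f = 1/0.49971 = 2.001

2.00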